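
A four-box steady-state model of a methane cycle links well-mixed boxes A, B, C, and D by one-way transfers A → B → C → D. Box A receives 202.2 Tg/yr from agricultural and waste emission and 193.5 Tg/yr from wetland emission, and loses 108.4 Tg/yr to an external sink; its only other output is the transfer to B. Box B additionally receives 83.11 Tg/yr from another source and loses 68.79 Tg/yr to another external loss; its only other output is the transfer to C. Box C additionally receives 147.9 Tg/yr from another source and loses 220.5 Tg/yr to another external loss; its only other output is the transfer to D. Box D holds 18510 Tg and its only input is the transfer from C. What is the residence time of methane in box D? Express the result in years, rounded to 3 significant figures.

Box A: F(A→B) = (202.2 + 193.5) − 108.4 = 287.30 Tg/yr.
Box B: F(B→C) = (287.30 + 83.11) − 68.79 = 301.62 Tg/yr.
Box C: F(C→D) = (301.62 + 147.9) − 220.5 = 229.02 Tg/yr.
Box D throughput = its input = 229.02 Tg/yr; τ = 18510 / 229.02 = 80.82 yr.

80.8 yr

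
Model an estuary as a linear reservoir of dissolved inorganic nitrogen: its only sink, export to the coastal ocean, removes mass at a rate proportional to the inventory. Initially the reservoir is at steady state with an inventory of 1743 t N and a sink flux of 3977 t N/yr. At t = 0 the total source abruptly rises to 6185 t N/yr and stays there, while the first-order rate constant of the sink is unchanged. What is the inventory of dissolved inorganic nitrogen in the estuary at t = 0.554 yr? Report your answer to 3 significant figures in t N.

The sink rate constant is k = F₀/M₀ = 3977/1743 = 2.282 yr⁻¹.
Solving dM/dt = F₁ − kM with M(0) = M₀ gives M(t) = F₁/k + (M₀ − F₁/k)·e^(−kt).
F₁/k = 6185/2.282 = 2710.7 t N; kt = 2.282 × 0.554 = 1.264, e^(−kt) = 0.2825.
M(0.554) = 2710.7 + (1743 − 2710.7) × 0.2825 = 2710.7 − 273.4 = 2437.3 t N.

2440 t N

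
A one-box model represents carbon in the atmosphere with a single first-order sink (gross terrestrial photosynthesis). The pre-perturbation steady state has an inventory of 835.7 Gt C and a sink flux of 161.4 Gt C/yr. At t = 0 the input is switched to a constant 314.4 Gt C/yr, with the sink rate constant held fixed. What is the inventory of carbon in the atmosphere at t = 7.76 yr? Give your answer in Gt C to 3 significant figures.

1450 Gt C

τ = M₀/F₀ = 835.7/161.4 = 5.178 yr; rate constant k = 1/τ.
New steady state M_∞ = F₁/k = F₁·τ = 314.4 × 5.178 = 1627.9 Gt C.
M(t) = M_∞ + (M₀ − M_∞)·e^(−t/τ); t/τ = 7.76/5.178 = 1.499, so e^(−t/τ) = 0.2234.
M(t) = 1627.9 − 792.2 × 0.2234 = 1450.9 Gt C.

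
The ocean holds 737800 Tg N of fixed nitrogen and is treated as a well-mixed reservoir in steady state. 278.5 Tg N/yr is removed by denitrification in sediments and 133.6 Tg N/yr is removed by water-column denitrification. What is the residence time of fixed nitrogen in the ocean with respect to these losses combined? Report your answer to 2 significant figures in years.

Total removal = 278.5 + 133.6 = 412.10 Tg N/yr.
τ = M / ΣF_out = 737800 / 412.10 = 1790 yr.

1800 yr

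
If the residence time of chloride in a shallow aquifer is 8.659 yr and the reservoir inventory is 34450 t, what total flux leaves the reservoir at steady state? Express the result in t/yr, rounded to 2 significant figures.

F = M / τ = 34450 / 8.659 = 3979 t/yr.

4000 t/yr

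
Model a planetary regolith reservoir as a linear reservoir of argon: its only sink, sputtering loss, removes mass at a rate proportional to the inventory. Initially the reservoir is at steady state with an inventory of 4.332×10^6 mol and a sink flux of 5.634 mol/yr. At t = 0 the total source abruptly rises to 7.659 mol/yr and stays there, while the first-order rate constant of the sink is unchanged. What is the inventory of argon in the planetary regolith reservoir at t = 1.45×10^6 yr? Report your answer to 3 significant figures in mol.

Residence time τ = M₀/F₀ = 768900 yr. The eventual steady state is M_∞ = M₀·(F₁/F₀) = 4.332×10^6 × 7.659/5.634 = 5.8890×10^6 mol.
The anomaly ΔM(t) = M(t) − M_∞ decays as ΔM₀·e^(−t/τ) with ΔM₀ = 4.332×10^6 − 5.8890×10^6 = −1.557×10^6 mol.
At t = 1.45×10^6 yr, e^(−t/τ) = e^(−1.886) = 0.1517, so ΔM = −236200 mol and M = 5.8890×10^6 − 236200 = 5.6528×10^6 mol.

5.65×10^6 mol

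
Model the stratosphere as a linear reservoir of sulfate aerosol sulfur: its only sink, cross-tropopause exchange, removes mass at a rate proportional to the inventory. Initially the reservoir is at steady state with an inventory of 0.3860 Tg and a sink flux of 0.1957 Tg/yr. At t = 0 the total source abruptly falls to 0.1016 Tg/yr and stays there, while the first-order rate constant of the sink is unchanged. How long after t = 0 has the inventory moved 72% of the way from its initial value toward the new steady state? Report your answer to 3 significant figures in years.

τ = M₀/F₀ = 0.3860/0.1957 = 1.972 yr.
The remaining gap fraction is e^(−t/τ); 72% covered ⇒ e^(−t/τ) = 0.280.
t = −τ ln(0.280) = 1.972 × 1.273 = 2.511 yr.

2.51 yr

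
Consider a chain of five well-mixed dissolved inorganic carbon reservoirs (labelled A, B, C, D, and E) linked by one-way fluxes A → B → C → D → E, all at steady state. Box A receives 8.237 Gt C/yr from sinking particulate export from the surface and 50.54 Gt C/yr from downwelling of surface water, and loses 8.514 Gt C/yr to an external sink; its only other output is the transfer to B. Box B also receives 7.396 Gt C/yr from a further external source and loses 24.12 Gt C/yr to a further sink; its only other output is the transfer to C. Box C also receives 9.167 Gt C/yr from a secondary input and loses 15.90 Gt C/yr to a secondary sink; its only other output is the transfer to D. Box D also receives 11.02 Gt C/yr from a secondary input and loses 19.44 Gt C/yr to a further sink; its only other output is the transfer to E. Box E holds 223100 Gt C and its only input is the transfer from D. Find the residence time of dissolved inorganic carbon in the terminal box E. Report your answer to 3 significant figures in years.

Box A: F(A→B) = (8.237 + 50.54) − 8.514 = 50.263 Gt C/yr.
Box B: F(B→C) = (50.263 + 7.396) − 24.12 = 33.539 Gt C/yr.
Box C: F(C→D) = (33.539 + 9.167) − 15.90 = 26.806 Gt C/yr.
Box D: F(D→E) = (26.806 + 11.02) − 19.44 = 18.386 Gt C/yr.
Box E throughput = its input = 18.386 Gt C/yr; τ = 223100 / 18.386 = 12130 yr.

12100 yr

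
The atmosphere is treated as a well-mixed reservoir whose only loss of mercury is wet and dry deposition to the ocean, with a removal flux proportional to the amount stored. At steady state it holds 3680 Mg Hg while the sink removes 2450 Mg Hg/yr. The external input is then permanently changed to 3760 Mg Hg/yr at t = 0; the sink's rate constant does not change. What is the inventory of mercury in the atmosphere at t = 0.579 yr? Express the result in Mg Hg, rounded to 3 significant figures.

The sink rate constant is k = F₀/M₀ = 2450/3680 = 0.6658 yr⁻¹.
Solving dM/dt = F₁ − kM with M(0) = M₀ gives M(t) = F₁/k + (M₀ − F₁/k)·e^(−kt).
F₁/k = 3760/0.6658 = 5647.7 Mg Hg; kt = 0.6658 × 0.579 = 0.3855, e^(−kt) = 0.6801.
M(0.579) = 5647.7 + (3680 − 5647.7) × 0.6801 = 5647.7 − 1338 = 4309.4 Mg Hg.

4310 Mg Hg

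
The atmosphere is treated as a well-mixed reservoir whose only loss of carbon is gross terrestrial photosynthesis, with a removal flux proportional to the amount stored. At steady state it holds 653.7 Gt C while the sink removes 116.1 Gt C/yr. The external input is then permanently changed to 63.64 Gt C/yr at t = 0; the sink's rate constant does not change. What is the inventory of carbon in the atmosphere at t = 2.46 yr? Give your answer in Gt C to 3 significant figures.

549 Gt C

The sink rate constant is k = F₀/M₀ = 116.1/653.7 = 0.1776 yr⁻¹.
Solving dM/dt = F₁ − kM with M(0) = M₀ gives M(t) = F₁/k + (M₀ − F₁/k)·e^(−kt).
F₁/k = 63.64/0.1776 = 358.32 Gt C; kt = 0.1776 × 2.46 = 0.4369, e^(−kt) = 0.6460.
M(2.46) = 358.32 + (653.7 − 358.32) × 0.6460 = 358.32 + 190.8 = 549.15 Gt C.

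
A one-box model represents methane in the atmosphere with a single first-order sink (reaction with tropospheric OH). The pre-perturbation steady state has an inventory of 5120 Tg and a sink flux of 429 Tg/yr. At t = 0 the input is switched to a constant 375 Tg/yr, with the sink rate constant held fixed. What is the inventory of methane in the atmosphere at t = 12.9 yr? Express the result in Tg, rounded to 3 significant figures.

The sink rate constant is k = F₀/M₀ = 429/5120 = 0.08379 yr⁻¹.
Solving dM/dt = F₁ − kM with M(0) = M₀ gives M(t) = F₁/k + (M₀ − F₁/k)·e^(−kt).
F₁/k = 375/0.08379 = 4475.5 Tg; kt = 0.08379 × 12.9 = 1.081, e^(−kt) = 0.3393.
M(12.9) = 4475.5 + (5120 − 4475.5) × 0.3393 = 4475.5 + 218.7 = 4694.2 Tg.

4690 Tg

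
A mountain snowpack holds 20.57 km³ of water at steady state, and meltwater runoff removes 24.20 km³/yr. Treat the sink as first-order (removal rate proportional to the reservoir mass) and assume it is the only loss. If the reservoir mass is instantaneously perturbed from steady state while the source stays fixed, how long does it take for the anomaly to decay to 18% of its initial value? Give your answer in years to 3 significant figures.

1.46 yr

For a linear reservoir the anomaly decays as exp(−t/τ) with τ = M/F = 20.57/24.20 = 0.8500 yr.
exp(−t/τ) = 0.18 ⇒ t = −τ ln(0.18) = 0.8500 × 1.715 = 1.458 yr.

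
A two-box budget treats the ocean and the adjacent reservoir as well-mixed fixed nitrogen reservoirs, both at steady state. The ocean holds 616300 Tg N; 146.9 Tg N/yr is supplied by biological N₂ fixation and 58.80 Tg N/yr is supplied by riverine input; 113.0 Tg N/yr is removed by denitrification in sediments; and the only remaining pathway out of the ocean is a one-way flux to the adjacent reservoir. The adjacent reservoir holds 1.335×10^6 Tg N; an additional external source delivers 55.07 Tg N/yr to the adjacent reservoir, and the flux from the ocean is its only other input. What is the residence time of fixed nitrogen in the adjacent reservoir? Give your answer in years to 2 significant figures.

Balance the ocean: ΣF_in = 146.9 + 58.80 = 205.70 Tg N/yr.
Flux to the adjacent reservoir = ΣF_in − (113.0) = 92.700 Tg N/yr.
Total input to the adjacent reservoir = 92.700 + 55.07 = 147.77 Tg N/yr; at steady state this equals its total output.
τ = M / F = 1.335×10^6 / 147.77 = 9034 yr.

9000 yr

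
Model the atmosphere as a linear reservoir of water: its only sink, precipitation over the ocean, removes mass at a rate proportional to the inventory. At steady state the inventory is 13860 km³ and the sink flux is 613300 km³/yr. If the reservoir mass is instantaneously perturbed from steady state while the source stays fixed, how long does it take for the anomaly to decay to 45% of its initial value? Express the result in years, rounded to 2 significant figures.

0.018 yr

For a linear reservoir the anomaly decays as exp(−t/τ) with τ = M/F = 13860/613300 = 0.02260 yr.
exp(−t/τ) = 0.45 ⇒ t = −τ ln(0.45) = 0.02260 × 0.7985 = 0.01805 yr.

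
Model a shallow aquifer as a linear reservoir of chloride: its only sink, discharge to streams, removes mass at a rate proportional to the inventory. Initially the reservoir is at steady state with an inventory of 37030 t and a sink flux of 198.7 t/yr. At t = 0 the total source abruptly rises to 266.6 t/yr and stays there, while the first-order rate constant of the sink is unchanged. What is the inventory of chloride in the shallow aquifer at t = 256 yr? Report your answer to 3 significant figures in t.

46500 t

Residence time τ = M₀/F₀ = 186.4 yr. The eventual steady state is M_∞ = M₀·(F₁/F₀) = 37030 × 266.6/198.7 = 49684 t.
The anomaly ΔM(t) = M(t) − M_∞ decays as ΔM₀·e^(−t/τ) with ΔM₀ = 37030 − 49684 = −12650 t.
At t = 256 yr, e^(−t/τ) = e^(−1.374) = 0.2532, so ΔM = −3204 t and M = 49684 − 3204 = 46480 t.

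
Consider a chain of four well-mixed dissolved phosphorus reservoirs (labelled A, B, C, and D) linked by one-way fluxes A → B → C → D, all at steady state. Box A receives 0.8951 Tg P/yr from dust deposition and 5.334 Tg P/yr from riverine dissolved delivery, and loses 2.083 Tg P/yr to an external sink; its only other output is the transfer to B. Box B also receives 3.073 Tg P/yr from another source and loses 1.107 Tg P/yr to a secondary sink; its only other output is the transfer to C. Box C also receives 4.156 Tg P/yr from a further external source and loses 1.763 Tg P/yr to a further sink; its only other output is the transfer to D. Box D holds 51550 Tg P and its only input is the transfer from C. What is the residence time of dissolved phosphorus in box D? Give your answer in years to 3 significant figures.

6060 yr

Box A: F(A→B) = (0.8951 + 5.334) − 2.083 = 4.1461 Tg P/yr.
Box B: F(B→C) = (4.1461 + 3.073) − 1.107 = 6.1121 Tg P/yr.
Box C: F(C→D) = (6.1121 + 4.156) − 1.763 = 8.5051 Tg P/yr.
Box D throughput = its input = 8.5051 Tg P/yr; τ = 51550 / 8.5051 = 6061 yr.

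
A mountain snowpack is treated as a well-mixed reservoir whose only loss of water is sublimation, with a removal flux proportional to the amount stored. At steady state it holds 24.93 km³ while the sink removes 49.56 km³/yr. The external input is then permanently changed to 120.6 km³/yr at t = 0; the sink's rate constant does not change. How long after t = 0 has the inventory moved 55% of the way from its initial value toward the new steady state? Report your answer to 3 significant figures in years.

τ = M₀/F₀ = 24.93/49.56 = 0.5030 yr.
The remaining gap fraction is e^(−t/τ); 55% covered ⇒ e^(−t/τ) = 0.450.
t = −τ ln(0.450) = 0.5030 × 0.7985 = 0.4017 yr.

0.402 yr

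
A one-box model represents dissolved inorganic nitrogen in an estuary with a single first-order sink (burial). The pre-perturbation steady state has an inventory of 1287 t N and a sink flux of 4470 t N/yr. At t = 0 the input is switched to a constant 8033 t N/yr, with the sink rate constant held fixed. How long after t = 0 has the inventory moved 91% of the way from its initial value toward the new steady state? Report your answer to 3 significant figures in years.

τ = M₀/F₀ = 1287/4470 = 0.2879 yr.
The remaining gap fraction is e^(−t/τ); 91% covered ⇒ e^(−t/τ) = 0.0900.
t = −τ ln(0.0900) = 0.2879 × 2.408 = 0.6933 yr.

0.693 yr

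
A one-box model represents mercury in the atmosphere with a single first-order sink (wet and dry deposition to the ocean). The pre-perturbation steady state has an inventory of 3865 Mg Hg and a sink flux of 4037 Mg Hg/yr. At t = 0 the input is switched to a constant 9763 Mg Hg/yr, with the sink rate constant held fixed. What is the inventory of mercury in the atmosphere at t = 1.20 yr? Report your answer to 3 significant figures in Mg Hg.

τ = M₀/F₀ = 3865/4037 = 0.9574 yr; rate constant k = 1/τ.
New steady state M_∞ = F₁/k = F₁·τ = 9763 × 0.9574 = 9347.0 Mg Hg.
M(t) = M_∞ + (M₀ − M_∞)·e^(−t/τ); t/τ = 1.20/0.9574 = 1.253, so e^(−t/τ) = 0.2855.
M(t) = 9347.0 − 5482 × 0.2855 = 7781.7 Mg Hg.

7780 Mg Hg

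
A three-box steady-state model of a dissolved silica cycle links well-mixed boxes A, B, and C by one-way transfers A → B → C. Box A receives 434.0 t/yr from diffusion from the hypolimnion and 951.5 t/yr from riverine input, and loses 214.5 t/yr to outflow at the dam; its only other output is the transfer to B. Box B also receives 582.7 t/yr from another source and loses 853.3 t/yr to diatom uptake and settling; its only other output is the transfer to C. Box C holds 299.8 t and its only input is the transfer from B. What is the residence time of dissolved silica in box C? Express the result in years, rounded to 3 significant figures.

Box A: F(A→B) = (434.0 + 951.5) − 214.5 = 1171.0 t/yr.
Box B: F(B→C) = (1171.0 + 582.7) − 853.3 = 900.40 t/yr.
Box C throughput = its input = 900.40 t/yr; τ = 299.8 / 900.40 = 0.3330 yr.

0.333 yr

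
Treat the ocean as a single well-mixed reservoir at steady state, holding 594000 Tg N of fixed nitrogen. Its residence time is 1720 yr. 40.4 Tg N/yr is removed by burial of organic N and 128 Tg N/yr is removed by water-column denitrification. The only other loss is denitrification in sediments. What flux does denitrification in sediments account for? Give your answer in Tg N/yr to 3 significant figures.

177 Tg N/yr

Total removal F = M/τ = 594000 / 1720 = 345.3 Tg N/yr.
Denitrification in sediments = F − (40.4 + 128) = 345.3 − 168.4 = 176.9 Tg N/yr.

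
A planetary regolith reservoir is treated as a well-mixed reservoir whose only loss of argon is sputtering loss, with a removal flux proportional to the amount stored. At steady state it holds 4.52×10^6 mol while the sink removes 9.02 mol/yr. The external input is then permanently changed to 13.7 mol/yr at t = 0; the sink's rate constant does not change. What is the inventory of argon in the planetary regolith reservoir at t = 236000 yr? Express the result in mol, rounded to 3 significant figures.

5.40×10^6 mol

τ = M₀/F₀ = 4.52×10^6/9.02 = 501100 yr; rate constant k = 1/τ.
New steady state M_∞ = F₁/k = F₁·τ = 13.7 × 501100 = 6.8652×10^6 mol.
M(t) = M_∞ + (M₀ − M_∞)·e^(−t/τ); t/τ = 236000/501100 = 0.4710, so e^(−t/τ) = 0.6244.
M(t) = 6.8652×10^6 − 2.345×10^6 × 0.6244 = 5.4008×10^6 mol.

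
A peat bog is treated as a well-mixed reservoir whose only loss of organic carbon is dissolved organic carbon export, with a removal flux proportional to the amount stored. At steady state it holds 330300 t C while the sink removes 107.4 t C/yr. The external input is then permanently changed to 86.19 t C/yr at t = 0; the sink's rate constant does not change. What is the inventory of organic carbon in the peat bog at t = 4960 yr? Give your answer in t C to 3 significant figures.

The sink rate constant is k = F₀/M₀ = 107.4/330300 = 0.0003252 yr⁻¹.
Solving dM/dt = F₁ − kM with M(0) = M₀ gives M(t) = F₁/k + (M₀ − F₁/k)·e^(−kt).
F₁/k = 86.19/0.0003252 = 265070 t C; kt = 0.0003252 × 4960 = 1.613, e^(−kt) = 0.1993.
M(4960) = 265070 + (330300 − 265070) × 0.1993 = 265070 + 13000 = 278070 t C.

278000 t C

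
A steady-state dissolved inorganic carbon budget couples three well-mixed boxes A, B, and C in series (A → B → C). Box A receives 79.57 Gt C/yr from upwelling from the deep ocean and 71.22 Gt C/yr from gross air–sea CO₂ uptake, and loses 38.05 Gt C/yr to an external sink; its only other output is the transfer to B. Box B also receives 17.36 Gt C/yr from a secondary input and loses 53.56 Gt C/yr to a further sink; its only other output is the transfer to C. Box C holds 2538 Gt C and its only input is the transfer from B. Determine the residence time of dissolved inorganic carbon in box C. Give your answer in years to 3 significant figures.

33.2 yr

Box A: F(A→B) = (79.57 + 71.22) − 38.05 = 112.74 Gt C/yr.
Box B: F(B→C) = (112.74 + 17.36) − 53.56 = 76.540 Gt C/yr.
Box C throughput = its input = 76.540 Gt C/yr; τ = 2538 / 76.540 = 33.16 yr.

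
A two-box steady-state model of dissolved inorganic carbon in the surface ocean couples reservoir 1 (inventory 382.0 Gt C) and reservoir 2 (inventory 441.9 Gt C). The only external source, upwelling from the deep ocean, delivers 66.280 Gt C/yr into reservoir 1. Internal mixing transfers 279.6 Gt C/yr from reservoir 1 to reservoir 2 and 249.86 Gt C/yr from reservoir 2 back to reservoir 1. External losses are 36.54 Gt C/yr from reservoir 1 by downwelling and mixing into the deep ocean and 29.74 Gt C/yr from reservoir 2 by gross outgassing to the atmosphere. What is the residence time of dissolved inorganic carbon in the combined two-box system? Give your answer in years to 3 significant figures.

12.4 yr

For the system as a whole, the A↔B exchange is internal and contributes nothing to the throughput; only the external sinks remove mass.
M_total = 382.0 + 441.9 = 823.90 Gt C.
ΣF_external_out = 36.54 + 29.74 = 66.280 Gt C/yr.
τ = M_total / ΣF_ext = 823.90 / 66.280 = 12.43 yr.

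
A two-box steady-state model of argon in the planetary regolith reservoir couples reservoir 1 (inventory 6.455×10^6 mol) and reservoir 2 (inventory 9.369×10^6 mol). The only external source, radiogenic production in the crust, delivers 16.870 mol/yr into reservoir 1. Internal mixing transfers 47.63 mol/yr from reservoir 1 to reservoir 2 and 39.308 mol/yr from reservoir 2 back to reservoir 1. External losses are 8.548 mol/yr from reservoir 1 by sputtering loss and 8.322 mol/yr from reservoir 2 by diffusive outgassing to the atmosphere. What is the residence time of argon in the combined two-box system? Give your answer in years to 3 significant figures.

938000 yr

Residence time in the combined system uses the total inventory and the total *external* removal — internal exchanges between the two boxes cancel.
M_total = 6.455×10^6 + 9.369×10^6 = 1.5824×10^7 mol.
ΣF_external_out = 8.548 + 8.322 = 16.870 mol/yr.
τ = M_total / ΣF_ext = 1.5824×10^7 / 16.870 = 938000 yr.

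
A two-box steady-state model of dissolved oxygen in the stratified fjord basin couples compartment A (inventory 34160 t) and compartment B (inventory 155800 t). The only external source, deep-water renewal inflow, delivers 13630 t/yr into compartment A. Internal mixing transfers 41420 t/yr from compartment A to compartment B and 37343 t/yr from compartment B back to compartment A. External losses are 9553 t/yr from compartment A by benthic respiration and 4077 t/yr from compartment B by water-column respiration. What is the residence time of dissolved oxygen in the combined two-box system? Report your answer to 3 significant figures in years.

Treat the two boxes together as one reservoir: the mixing fluxes between them are internal recycling, so τ = ΣM / Σ(external losses).
M_total = 34160 + 155800 = 189960 t.
ΣF_external_out = 9553 + 4077 = 13630 t/yr.
τ = M_total / ΣF_ext = 189960 / 13630 = 13.94 yr.

13.9 yr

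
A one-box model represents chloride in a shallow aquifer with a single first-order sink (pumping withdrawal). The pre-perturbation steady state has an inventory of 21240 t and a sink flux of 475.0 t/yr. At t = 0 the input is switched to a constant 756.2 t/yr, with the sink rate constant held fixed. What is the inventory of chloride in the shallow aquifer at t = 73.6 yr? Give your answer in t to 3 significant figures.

31400 t

The sink rate constant is k = F₀/M₀ = 475.0/21240 = 0.02236 yr⁻¹.
Solving dM/dt = F₁ − kM with M(0) = M₀ gives M(t) = F₁/k + (M₀ − F₁/k)·e^(−kt).
F₁/k = 756.2/0.02236 = 33814 t; kt = 0.02236 × 73.6 = 1.646, e^(−kt) = 0.1928.
M(73.6) = 33814 + (21240 − 33814) × 0.1928 = 33814 − 2425 = 31389 t.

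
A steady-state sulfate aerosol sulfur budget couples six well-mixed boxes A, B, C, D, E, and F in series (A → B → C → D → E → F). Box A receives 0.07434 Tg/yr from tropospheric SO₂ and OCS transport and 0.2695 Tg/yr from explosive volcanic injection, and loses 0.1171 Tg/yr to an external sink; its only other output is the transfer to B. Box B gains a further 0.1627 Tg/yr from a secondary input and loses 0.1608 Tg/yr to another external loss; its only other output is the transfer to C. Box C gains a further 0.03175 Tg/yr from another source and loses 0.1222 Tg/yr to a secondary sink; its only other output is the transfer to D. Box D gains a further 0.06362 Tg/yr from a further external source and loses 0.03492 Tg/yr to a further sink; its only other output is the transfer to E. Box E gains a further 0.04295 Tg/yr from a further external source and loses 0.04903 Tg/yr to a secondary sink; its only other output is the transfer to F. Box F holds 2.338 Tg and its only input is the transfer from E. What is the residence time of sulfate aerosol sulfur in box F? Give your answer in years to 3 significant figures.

Box A: F(A→B) = (0.07434 + 0.2695) − 0.1171 = 0.22674 Tg/yr.
Box B: F(B→C) = (0.22674 + 0.1627) − 0.1608 = 0.22864 Tg/yr.
Box C: F(C→D) = (0.22864 + 0.03175) − 0.1222 = 0.13819 Tg/yr.
Box D: F(D→E) = (0.13819 + 0.06362) − 0.03492 = 0.16689 Tg/yr.
Box E: F(E→F) = (0.16689 + 0.04295) − 0.04903 = 0.16081 Tg/yr.
Box F throughput = its input = 0.16081 Tg/yr; τ = 2.338 / 0.16081 = 14.54 yr.

14.5 yr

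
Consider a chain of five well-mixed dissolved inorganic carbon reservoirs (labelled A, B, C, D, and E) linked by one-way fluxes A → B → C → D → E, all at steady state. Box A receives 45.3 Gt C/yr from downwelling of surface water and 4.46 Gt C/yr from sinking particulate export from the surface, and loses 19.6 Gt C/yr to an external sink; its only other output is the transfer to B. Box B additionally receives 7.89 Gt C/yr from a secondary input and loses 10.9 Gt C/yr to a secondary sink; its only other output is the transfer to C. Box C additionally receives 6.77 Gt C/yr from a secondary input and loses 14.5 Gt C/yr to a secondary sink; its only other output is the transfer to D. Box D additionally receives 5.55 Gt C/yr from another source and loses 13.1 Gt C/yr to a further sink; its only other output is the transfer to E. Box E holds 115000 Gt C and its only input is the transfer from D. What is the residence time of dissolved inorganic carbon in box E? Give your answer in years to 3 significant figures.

9690 yr

Box A: F(A→B) = (45.3 + 4.46) − 19.6 = 30.160 Gt C/yr.
Box B: F(B→C) = (30.160 + 7.89) − 10.9 = 27.150 Gt C/yr.
Box C: F(C→D) = (27.150 + 6.77) − 14.5 = 19.420 Gt C/yr.
Box D: F(D→E) = (19.420 + 5.55) − 13.1 = 11.870 Gt C/yr.
Box E throughput = its input = 11.870 Gt C/yr; τ = 115000 / 11.870 = 9688 yr.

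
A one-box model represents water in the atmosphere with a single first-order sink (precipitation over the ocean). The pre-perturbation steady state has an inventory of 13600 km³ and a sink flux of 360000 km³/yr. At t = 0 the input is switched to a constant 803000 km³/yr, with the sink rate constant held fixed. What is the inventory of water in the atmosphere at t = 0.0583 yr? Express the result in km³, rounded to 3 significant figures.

26800 km³

τ = M₀/F₀ = 13600/360000 = 0.03778 yr; rate constant k = 1/τ.
New steady state M_∞ = F₁/k = F₁·τ = 803000 × 0.03778 = 30336 km³.
M(t) = M_∞ + (M₀ − M_∞)·e^(−t/τ); t/τ = 0.0583/0.03778 = 1.543, so e^(−t/τ) = 0.2137.
M(t) = 30336 − 16740 × 0.2137 = 26759 km³.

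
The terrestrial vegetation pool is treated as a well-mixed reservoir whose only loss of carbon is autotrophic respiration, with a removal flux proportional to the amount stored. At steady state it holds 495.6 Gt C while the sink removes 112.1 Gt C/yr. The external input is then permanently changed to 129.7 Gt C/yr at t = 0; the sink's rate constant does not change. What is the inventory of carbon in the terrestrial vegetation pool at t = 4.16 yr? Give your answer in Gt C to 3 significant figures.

543 Gt C

The sink rate constant is k = F₀/M₀ = 112.1/495.6 = 0.2262 yr⁻¹.
Solving dM/dt = F₁ − kM with M(0) = M₀ gives M(t) = F₁/k + (M₀ − F₁/k)·e^(−kt).
F₁/k = 129.7/0.2262 = 573.41 Gt C; kt = 0.2262 × 4.16 = 0.9410, e^(−kt) = 0.3903.
M(4.16) = 573.41 + (495.6 − 573.41) × 0.3903 = 573.41 − 30.37 = 543.04 Gt C.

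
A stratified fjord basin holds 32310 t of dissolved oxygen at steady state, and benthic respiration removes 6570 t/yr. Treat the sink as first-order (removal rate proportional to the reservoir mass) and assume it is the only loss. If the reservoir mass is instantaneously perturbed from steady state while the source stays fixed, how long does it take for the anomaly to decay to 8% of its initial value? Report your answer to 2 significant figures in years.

12 yr

For a linear reservoir the anomaly decays as exp(−t/τ) with τ = M/F = 32310/6570 = 4.918 yr.
exp(−t/τ) = 0.08 ⇒ t = −τ ln(0.08) = 4.918 × 2.526 = 12.42 yr.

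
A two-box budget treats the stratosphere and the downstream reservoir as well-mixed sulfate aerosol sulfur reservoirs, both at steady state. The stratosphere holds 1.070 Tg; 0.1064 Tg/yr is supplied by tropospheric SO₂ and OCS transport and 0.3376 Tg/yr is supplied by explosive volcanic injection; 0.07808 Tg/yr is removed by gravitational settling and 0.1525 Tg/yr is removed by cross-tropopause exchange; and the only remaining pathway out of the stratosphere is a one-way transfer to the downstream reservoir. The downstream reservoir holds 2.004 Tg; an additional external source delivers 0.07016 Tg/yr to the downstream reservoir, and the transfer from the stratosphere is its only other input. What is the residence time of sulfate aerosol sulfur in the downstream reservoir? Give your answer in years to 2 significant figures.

7.1 yr

Balance the stratosphere: ΣF_in = 0.1064 + 0.3376 = 0.44400 Tg/yr.
Transfer to the downstream reservoir = ΣF_in − (0.07808 + 0.1525) = 0.21342 Tg/yr.
Total input to the downstream reservoir = 0.21342 + 0.07016 = 0.28358 Tg/yr; at steady state this equals its total output.
τ = M / F = 2.004 / 0.28358 = 7.067 yr.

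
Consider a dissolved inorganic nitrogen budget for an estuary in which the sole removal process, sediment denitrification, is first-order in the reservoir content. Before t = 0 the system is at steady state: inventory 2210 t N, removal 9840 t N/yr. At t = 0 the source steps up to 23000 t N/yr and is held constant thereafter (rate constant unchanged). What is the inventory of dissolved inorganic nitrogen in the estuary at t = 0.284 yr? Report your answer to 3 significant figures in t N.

τ = M₀/F₀ = 2210/9840 = 0.2246 yr; rate constant k = 1/τ.
New steady state M_∞ = F₁/k = F₁·τ = 23000 × 0.2246 = 5165.7 t N.
M(t) = M_∞ + (M₀ − M_∞)·e^(−t/τ); t/τ = 0.284/0.2246 = 1.265, so e^(−t/τ) = 0.2824.
M(t) = 5165.7 − 2956 × 0.2824 = 4331.0 t N.

4330 t N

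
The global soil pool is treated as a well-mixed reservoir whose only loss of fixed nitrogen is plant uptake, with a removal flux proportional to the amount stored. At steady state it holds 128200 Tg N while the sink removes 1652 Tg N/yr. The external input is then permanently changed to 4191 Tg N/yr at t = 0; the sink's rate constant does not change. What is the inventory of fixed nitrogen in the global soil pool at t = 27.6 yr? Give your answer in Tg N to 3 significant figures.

τ = M₀/F₀ = 128200/1652 = 77.60 yr; rate constant k = 1/τ.
New steady state M_∞ = F₁/k = F₁·τ = 4191 × 77.60 = 325230 Tg N.
M(t) = M_∞ + (M₀ − M_∞)·e^(−t/τ); t/τ = 27.6/77.60 = 0.3557, so e^(−t/τ) = 0.7007.
M(t) = 325230 − 197000 × 0.7007 = 187170 Tg N.

187000 Tg N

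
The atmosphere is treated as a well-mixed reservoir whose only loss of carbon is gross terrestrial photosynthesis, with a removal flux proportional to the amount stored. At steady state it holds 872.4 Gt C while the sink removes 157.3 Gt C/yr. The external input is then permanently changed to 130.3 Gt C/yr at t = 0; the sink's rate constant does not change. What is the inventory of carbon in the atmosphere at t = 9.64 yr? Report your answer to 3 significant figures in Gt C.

Residence time τ = M₀/F₀ = 5.546 yr. The eventual steady state is M_∞ = M₀·(F₁/F₀) = 872.4 × 130.3/157.3 = 722.66 Gt C.
The anomaly ΔM(t) = M(t) − M_∞ decays as ΔM₀·e^(−t/τ) with ΔM₀ = 872.4 − 722.66 = 149.7 Gt C.
At t = 9.64 yr, e^(−t/τ) = e^(−1.738) = 0.1758, so ΔM = 26.33 Gt C and M = 722.66 + 26.33 = 748.99 Gt C.

749 Gt C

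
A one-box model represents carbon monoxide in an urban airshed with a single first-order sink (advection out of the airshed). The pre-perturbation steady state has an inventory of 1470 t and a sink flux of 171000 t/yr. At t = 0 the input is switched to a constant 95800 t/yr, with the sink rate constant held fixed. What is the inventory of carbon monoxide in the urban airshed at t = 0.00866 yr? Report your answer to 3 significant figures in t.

Residence time τ = M₀/F₀ = 0.008596 yr. The eventual steady state is M_∞ = M₀·(F₁/F₀) = 1470 × 95800/171000 = 823.54 t.
The anomaly ΔM(t) = M(t) − M_∞ decays as ΔM₀·e^(−t/τ) with ΔM₀ = 1470 − 823.54 = 646.5 t.
At t = 0.00866 yr, e^(−t/τ) = e^(−1.007) = 0.3652, so ΔM = 236.1 t and M = 823.54 + 236.1 = 1059.6 t.

1060 t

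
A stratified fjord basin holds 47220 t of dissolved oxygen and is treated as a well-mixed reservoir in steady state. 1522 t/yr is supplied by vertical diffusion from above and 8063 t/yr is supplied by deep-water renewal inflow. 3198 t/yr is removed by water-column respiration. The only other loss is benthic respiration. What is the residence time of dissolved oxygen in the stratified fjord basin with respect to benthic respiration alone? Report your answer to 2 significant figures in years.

At steady state ΣF_in = ΣF_out.
ΣF_in = 1522 + 8063 = 9585.0 t/yr.
Benthic respiration flux = ΣF_in − (3198) = 9585.0 − 3198 = 6387 t/yr.
τ = M / F = 47220 / 6387 = 7.393 yr.

7.4 yr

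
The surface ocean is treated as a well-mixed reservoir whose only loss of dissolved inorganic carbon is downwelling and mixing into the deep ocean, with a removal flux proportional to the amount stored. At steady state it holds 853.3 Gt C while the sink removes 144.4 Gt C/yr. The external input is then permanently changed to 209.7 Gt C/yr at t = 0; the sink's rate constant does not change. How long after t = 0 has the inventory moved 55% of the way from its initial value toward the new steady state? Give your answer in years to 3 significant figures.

τ = M₀/F₀ = 853.3/144.4 = 5.909 yr.
The remaining gap fraction is e^(−t/τ); 55% covered ⇒ e^(−t/τ) = 0.450.
t = −τ ln(0.450) = 5.909 × 0.7985 = 4.719 yr.

4.72 yr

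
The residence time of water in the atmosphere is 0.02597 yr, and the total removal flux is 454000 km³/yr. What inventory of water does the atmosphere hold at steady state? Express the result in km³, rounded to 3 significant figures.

11800 km³

τ = M/F ⇒ M = τ × F = 0.02597 × 454000 = 11790 km³.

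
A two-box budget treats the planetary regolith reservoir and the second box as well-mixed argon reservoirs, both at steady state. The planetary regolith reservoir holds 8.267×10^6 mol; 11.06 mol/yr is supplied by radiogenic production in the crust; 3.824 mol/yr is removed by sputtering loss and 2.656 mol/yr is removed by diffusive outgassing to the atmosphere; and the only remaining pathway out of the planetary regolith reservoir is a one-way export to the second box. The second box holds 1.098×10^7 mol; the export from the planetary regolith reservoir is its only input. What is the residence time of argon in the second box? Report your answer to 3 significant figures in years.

2.40×10^6 yr

Balance the planetary regolith reservoir: ΣF_in = 11.060 mol/yr.
Export to the second box = ΣF_in − (3.824 + 2.656) = 4.5800 mol/yr.
At steady state the output of the second box equals its input, 4.5800 mol/yr.
τ = M / F = 1.098×10^7 / 4.5800 = 2.397×10^6 yr.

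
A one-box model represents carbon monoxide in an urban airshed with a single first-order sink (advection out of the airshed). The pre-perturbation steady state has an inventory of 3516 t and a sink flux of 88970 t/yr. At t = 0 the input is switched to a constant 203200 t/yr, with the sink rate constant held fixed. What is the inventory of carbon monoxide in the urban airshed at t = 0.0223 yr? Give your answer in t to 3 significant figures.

5460 t

τ = M₀/F₀ = 3516/88970 = 0.03952 yr; rate constant k = 1/τ.
New steady state M_∞ = F₁/k = F₁·τ = 203200 × 0.03952 = 8030.2 t.
M(t) = M_∞ + (M₀ − M_∞)·e^(−t/τ); t/τ = 0.0223/0.03952 = 0.5643, so e^(−t/τ) = 0.5688.
M(t) = 8030.2 − 4514 × 0.5688 = 5462.7 t.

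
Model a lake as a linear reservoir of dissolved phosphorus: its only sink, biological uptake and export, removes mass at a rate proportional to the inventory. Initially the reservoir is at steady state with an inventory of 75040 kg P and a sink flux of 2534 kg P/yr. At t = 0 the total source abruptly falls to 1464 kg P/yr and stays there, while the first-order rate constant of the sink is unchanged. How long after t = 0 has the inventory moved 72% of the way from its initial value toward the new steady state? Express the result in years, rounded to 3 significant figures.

37.7 yr

τ = M₀/F₀ = 75040/2534 = 29.61 yr.
The remaining gap fraction is e^(−t/τ); 72% covered ⇒ e^(−t/τ) = 0.280.
t = −τ ln(0.280) = 29.61 × 1.273 = 37.70 yr.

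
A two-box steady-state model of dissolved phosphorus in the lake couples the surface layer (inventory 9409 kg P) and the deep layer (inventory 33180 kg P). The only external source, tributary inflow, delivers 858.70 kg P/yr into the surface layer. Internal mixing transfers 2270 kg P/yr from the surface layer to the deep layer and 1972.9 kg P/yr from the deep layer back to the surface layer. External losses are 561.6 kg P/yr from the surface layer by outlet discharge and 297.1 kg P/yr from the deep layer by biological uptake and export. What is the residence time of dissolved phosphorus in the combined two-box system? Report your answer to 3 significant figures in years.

49.6 yr

Residence time in the combined system uses the total inventory and the total *external* removal — internal exchanges between the two boxes cancel.
M_total = 9409 + 33180 = 42589 kg P.
ΣF_external_out = 561.6 + 297.1 = 858.70 kg P/yr.
τ = M_total / ΣF_ext = 42589 / 858.70 = 49.60 yr.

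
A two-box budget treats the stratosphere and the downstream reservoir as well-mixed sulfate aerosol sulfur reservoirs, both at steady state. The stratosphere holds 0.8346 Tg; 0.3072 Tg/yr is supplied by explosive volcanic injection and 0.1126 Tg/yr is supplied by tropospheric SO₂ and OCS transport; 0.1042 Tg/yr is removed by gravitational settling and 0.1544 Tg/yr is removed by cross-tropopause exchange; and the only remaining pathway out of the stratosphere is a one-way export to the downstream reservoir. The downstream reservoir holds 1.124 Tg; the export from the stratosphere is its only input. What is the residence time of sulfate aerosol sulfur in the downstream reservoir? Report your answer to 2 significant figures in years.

7.0 yr

Balance the stratosphere: ΣF_in = 0.3072 + 0.1126 = 0.41980 Tg/yr.
Export to the downstream reservoir = ΣF_in − (0.1042 + 0.1544) = 0.16120 Tg/yr.
At steady state the output of the downstream reservoir equals its input, 0.16120 Tg/yr.
τ = M / F = 1.124 / 0.16120 = 6.973 yr.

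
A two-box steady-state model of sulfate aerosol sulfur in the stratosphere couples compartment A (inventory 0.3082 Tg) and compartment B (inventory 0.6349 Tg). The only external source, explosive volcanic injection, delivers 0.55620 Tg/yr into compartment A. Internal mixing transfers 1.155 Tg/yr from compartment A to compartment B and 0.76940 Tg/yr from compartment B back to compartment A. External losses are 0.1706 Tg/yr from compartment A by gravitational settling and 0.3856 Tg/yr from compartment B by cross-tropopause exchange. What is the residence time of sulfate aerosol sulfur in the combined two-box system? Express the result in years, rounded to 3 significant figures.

Residence time in the combined system uses the total inventory and the total *external* removal — internal exchanges between the two boxes cancel.
M_total = 0.3082 + 0.6349 = 0.94310 Tg.
ΣF_external_out = 0.1706 + 0.3856 = 0.55620 Tg/yr.
τ = M_total / ΣF_ext = 0.94310 / 0.55620 = 1.696 yr.

1.70 yr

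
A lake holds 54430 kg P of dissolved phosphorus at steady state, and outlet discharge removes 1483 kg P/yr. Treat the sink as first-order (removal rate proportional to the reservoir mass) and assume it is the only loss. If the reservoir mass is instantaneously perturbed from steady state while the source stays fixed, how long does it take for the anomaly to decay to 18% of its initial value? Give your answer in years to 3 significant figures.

For a linear reservoir the anomaly decays as exp(−t/τ) with τ = M/F = 54430/1483 = 36.70 yr.
exp(−t/τ) = 0.18 ⇒ t = −τ ln(0.18) = 36.70 × 1.715 = 62.94 yr.

62.9 yr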